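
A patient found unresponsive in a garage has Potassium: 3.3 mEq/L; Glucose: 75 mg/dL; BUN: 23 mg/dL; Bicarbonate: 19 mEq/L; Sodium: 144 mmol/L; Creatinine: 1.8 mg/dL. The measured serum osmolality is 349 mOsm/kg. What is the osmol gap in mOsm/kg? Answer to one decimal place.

48.6 mOsm/kg

Calculated osmolality = 2·Na + glucose/18 + BUN/2.8
= 2·144 + 75/18 + 23/2.8
= 288 + 4.17 + 8.21
= 300.38 mOsm/kg ≈ 300.4 mOsm/kg
Osmolar gap = measured − calculated = 349 − 300.4 = 48.6 mOsm/kg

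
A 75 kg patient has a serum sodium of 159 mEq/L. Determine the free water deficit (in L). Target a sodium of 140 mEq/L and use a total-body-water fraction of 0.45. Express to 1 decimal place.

4.6 L

TBW = 0.45 · 75 = 33.75 L
Free water deficit = TBW · (Na/140 − 1)
= 33.75 · (159/140 − 1)
= 33.75 · 0.1357
= 4.58 L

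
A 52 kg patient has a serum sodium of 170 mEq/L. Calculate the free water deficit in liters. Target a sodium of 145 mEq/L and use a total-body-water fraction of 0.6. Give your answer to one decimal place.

TBW = 0.6 · 52 = 31.2 L
Free water deficit = TBW · (Na/145 − 1)
= 31.2 · (170/145 − 1)
= 31.2 · 0.1724
= 5.38 L

5.4 L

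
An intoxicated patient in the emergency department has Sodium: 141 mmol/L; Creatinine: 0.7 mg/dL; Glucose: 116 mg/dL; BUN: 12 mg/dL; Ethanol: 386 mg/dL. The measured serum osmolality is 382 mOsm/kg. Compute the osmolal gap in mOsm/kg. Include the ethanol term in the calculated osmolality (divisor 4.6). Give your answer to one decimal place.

5.4 mOsm/kg

Calculated osmolality = 2·Na + glucose/18 + BUN/2.8 + ethanol/4.6
= 2·141 + 116/18 + 12/2.8 + 386/4.6
= 282 + 6.44 + 4.29 + 83.91
= 376.64 mOsm/kg ≈ 376.6 mOsm/kg
Osmolar gap = measured − calculated = 382 − 376.6 = 5.4 mOsm/kg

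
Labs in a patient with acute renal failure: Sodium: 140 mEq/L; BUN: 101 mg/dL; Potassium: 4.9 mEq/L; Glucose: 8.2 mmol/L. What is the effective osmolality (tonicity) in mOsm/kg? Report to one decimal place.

Effective osmolality excludes urea (freely permeant across cell membranes):
2·Na + glucose
= 2·140 + 8.2
= 280 + 8.2
= 288.2 mOsm/kg

288.2 mOsm/kg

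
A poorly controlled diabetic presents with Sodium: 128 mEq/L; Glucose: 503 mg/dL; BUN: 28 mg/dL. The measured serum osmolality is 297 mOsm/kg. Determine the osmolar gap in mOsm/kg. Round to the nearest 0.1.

Calculated osmolality = 2·Na + glucose/18 + BUN/2.8
= 2·128 + 503/18 + 28/2.8
= 256 + 27.94 + 10
= 293.94 mOsm/kg ≈ 293.9 mOsm/kg
Osmolar gap = measured − calculated = 297 − 293.9 = 3.1 mOsm/kg

3.1 mOsm/kg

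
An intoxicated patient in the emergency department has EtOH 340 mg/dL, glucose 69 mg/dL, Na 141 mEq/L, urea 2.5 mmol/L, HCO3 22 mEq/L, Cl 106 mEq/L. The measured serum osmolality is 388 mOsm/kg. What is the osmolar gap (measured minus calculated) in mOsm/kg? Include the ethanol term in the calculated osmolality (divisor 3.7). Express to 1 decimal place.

7.8 mOsm/kg

Calculated osmolality = 2·Na + glucose/18 + urea + ethanol/3.7
= 2·141 + 69/18 + 2.5 + 340/3.7
= 282 + 3.83 + 2.50 + 91.89
= 380.22 mOsm/kg ≈ 380.2 mOsm/kg
Osmolar gap = measured − calculated = 388 − 380.2 = 7.8 mOsm/kg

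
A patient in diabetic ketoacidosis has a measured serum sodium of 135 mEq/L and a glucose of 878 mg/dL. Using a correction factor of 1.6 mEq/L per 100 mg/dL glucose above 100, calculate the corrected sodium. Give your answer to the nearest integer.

147 mEq/L

Corrected Na = measured Na + 1.6 · (glucose − 100)/100
= 135 + 1.6 · (878 − 100)/100
= 135 + 12.4
= 147.4 mEq/L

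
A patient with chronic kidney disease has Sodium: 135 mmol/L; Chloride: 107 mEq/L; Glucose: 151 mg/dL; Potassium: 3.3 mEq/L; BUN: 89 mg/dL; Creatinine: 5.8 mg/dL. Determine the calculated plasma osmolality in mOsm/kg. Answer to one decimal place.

Calculated osmolality = 2·Na + glucose/18 + BUN/2.8
= 2·135 + 151/18 + 89/2.8
= 270 + 8.39 + 31.79
= 310.18 mOsm/kg

310.2 mOsm/kg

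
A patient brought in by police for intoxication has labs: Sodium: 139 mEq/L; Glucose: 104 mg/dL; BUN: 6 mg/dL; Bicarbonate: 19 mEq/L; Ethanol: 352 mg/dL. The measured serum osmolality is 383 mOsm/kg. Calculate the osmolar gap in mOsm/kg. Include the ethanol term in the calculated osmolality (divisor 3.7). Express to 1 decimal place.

Calculated osmolality = 2·Na + glucose/18 + BUN/2.8 + ethanol/3.7
= 2·139 + 104/18 + 6/2.8 + 352/3.7
= 278 + 5.78 + 2.14 + 95.14
= 381.06 mOsm/kg ≈ 381.1 mOsm/kg
Osmolar gap = measured − calculated = 383 − 381.1 = 1.9 mOsm/kg

1.9 mOsm/kg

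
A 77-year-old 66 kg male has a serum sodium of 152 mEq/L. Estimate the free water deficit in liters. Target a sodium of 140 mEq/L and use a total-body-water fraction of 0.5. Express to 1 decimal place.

2.8 L

TBW = 0.5 · 66 = 33 L
Free water deficit = TBW · (Na/140 − 1)
= 33 · (152/140 − 1)
= 33 · 0.0857
= 2.83 L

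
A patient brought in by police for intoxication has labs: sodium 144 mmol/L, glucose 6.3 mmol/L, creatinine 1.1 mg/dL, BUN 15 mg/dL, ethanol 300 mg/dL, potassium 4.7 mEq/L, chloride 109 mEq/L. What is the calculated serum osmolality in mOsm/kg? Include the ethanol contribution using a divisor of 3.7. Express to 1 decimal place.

Calculated osmolality = 2·Na + glucose + BUN/2.8 + ethanol/3.7
= 2·144 + 6.3 + 15/2.8 + 300/3.7
= 288 + 6.30 + 5.36 + 81.08
= 380.74 mOsm/kg

380.7 mOsm/kg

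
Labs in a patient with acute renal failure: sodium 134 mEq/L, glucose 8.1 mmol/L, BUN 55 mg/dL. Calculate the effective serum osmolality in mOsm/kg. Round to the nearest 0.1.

276.1 mOsm/kg

Effective osmolality excludes urea (freely permeant across cell membranes):
2·Na + glucose
= 2·134 + 8.1
= 268 + 8.1
= 276.1 mOsm/kg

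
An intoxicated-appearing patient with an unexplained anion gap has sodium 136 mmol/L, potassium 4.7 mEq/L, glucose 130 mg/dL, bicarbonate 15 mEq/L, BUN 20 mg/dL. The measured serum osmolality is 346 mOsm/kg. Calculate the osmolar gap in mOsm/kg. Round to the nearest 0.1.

59.6 mOsm/kg

Calculated osmolality = 2·Na + glucose/18 + BUN/2.8
= 2·136 + 130/18 + 20/2.8
= 272 + 7.22 + 7.14
= 286.36 mOsm/kg ≈ 286.4 mOsm/kg
Osmolar gap = measured − calculated = 346 − 286.4 = 59.6 mOsm/kg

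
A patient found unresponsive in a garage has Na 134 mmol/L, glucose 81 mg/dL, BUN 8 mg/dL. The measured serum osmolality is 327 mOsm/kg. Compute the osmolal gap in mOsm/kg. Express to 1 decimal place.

Calculated osmolality = 2·Na + glucose/18 + BUN/2.8
= 2·134 + 81/18 + 8/2.8
= 268 + 4.50 + 2.86
= 275.36 mOsm/kg ≈ 275.4 mOsm/kg
Osmolar gap = measured − calculated = 327 − 275.4 = 51.6 mOsm/kg

51.6 mOsm/kg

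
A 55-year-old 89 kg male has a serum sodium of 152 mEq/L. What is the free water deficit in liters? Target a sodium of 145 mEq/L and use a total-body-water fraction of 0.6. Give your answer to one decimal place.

2.6 L

TBW = 0.6 · 89 = 53.4 L
Free water deficit = TBW · (Na/145 − 1)
= 53.4 · (152/145 − 1)
= 53.4 · 0.0483
= 2.58 L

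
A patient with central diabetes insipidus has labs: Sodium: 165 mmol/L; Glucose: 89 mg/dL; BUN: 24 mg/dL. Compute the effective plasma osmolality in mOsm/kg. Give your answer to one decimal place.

334.9 mOsm/kg

Effective osmolality excludes urea (freely permeant across cell membranes):
2·Na + glucose/18
= 2·165 + 89/18
= 330 + 4.94
= 334.94 mOsm/kg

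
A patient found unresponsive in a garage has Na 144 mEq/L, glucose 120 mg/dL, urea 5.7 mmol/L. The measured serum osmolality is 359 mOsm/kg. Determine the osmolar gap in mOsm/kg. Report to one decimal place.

Calculated osmolality = 2·Na + glucose/18 + urea
= 2·144 + 120/18 + 5.7
= 288 + 6.67 + 5.70
= 300.37 mOsm/kg ≈ 300.4 mOsm/kg
Osmolar gap = measured − calculated = 359 − 300.4 = 58.6 mOsm/kg

58.6 mOsm/kg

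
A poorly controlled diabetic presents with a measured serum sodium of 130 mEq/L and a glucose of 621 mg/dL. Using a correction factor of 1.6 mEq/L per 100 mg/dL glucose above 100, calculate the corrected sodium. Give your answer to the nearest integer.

138 mEq/L

Corrected Na = measured Na + 1.6 · (glucose − 100)/100
= 130 + 1.6 · (621 − 100)/100
= 130 + 8.3
= 138.3 mEq/L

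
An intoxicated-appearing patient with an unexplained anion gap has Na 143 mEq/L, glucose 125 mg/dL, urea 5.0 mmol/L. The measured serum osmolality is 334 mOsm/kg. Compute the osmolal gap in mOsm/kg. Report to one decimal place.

Calculated osmolality = 2·Na + glucose/18 + urea
= 2·143 + 125/18 + 5
= 286 + 6.94 + 5
= 297.94 mOsm/kg ≈ 297.9 mOsm/kg
Osmolar gap = measured − calculated = 334 − 297.9 = 36.1 mOsm/kg

36.1 mOsm/kg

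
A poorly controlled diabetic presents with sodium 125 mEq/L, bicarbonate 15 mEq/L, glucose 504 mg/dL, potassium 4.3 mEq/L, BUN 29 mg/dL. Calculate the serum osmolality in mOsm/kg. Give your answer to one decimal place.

288.4 mOsm/kg

Calculated osmolality = 2·Na + glucose/18 + BUN/2.8
= 2·125 + 504/18 + 29/2.8
= 250 + 28 + 10.36
= 288.36 mOsm/kg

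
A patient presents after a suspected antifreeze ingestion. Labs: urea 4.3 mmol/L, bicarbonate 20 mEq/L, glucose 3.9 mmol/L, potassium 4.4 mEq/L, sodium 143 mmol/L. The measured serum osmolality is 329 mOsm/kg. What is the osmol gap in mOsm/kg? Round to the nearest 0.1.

Calculated osmolality = 2·Na + glucose + urea
= 2·143 + 3.9 + 4.3
= 286 + 3.90 + 4.30
= 294.2 mOsm/kg ≈ 294.2 mOsm/kg
Osmolar gap = measured − calculated = 329 − 294.2 = 34.8 mOsm/kg

34.8 mOsm/kg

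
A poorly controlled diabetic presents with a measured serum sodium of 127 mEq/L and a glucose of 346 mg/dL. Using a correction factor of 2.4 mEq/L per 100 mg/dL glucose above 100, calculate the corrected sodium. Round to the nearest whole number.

Corrected Na = measured Na + 2.4 · (glucose − 100)/100
= 127 + 2.4 · (346 − 100)/100
= 127 + 5.9
= 132.9 mEq/L

133 mEq/L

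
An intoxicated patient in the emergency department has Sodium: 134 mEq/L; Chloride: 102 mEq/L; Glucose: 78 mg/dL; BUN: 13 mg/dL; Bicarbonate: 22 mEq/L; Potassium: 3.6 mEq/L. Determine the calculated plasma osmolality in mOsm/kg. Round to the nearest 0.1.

277.0 mOsm/kg

Calculated osmolality = 2·Na + glucose/18 + BUN/2.8
= 2·134 + 78/18 + 13/2.8
= 268 + 4.33 + 4.64
= 276.97 mOsm/kg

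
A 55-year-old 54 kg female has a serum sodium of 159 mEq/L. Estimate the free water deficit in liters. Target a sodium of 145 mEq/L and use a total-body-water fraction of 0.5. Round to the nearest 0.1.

TBW = 0.5 · 54 = 27 L
Free water deficit = TBW · (Na/145 − 1)
= 27 · (159/145 − 1)
= 27 · 0.0966
= 2.61 L

2.6 L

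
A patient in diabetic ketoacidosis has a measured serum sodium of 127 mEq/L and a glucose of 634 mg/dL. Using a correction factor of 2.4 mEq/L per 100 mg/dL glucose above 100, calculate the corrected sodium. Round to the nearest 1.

140 mEq/L

Corrected Na = measured Na + 2.4 · (glucose − 100)/100
= 127 + 2.4 · (634 − 100)/100
= 127 + 12.8
= 139.8 mEq/L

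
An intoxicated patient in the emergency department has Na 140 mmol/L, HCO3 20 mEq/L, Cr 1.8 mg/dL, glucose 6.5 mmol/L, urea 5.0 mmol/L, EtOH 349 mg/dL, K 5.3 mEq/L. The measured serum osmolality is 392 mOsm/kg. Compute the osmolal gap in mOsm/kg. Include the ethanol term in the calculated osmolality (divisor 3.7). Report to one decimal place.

6.2 mOsm/kg

Calculated osmolality = 2·Na + glucose + urea + ethanol/3.7
= 2·140 + 6.5 + 5 + 349/3.7
= 280 + 6.50 + 5 + 94.32
= 385.82 mOsm/kg ≈ 385.8 mOsm/kg
Osmolar gap = measured − calculated = 392 − 385.8 = 6.2 mOsm/kg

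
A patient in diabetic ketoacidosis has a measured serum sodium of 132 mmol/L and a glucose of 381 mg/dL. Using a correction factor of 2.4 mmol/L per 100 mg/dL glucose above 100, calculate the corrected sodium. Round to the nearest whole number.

Corrected Na = measured Na + 2.4 · (glucose − 100)/100
= 132 + 2.4 · (381 − 100)/100
= 132 + 6.7
= 138.7 mmol/L

139 mmol/L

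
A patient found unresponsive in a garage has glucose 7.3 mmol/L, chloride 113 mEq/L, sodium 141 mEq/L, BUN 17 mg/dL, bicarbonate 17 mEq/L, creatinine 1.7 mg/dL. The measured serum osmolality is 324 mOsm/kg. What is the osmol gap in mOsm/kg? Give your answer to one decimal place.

28.6 mOsm/kg

Calculated osmolality = 2·Na + glucose + BUN/2.8
= 2·141 + 7.3 + 17/2.8
= 282 + 7.30 + 6.07
= 295.37 mOsm/kg ≈ 295.4 mOsm/kg
Osmolar gap = measured − calculated = 324 − 295.4 = 28.6 mOsm/kg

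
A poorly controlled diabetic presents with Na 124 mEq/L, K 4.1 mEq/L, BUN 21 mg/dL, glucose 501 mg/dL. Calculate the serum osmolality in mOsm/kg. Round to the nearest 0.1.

Calculated osmolality = 2·Na + glucose/18 + BUN/2.8
= 2·124 + 501/18 + 21/2.8
= 248 + 27.83 + 7.50
= 283.33 mOsm/kg

283.3 mOsm/kg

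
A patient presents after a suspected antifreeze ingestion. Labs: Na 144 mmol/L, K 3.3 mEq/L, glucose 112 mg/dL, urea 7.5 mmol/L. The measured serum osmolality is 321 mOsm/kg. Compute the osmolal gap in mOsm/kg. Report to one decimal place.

Calculated osmolality = 2·Na + glucose/18 + urea
= 2·144 + 112/18 + 7.5
= 288 + 6.22 + 7.50
= 301.72 mOsm/kg ≈ 301.7 mOsm/kg
Osmolar gap = measured − calculated = 321 − 301.7 = 19.3 mOsm/kg

19.3 mOsm/kg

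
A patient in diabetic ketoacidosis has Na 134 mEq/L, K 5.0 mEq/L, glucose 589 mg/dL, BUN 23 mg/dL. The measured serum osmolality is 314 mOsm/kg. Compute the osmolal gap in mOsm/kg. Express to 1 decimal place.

Calculated osmolality = 2·Na + glucose/18 + BUN/2.8
= 2·134 + 589/18 + 23/2.8
= 268 + 32.72 + 8.21
= 308.93 mOsm/kg ≈ 308.9 mOsm/kg
Osmolar gap = measured − calculated = 314 − 308.9 = 5.1 mOsm/kg

5.1 mOsm/kg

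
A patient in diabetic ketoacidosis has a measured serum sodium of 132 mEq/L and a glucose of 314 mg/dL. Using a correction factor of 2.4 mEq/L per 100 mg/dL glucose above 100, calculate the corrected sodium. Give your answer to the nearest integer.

Corrected Na = measured Na + 2.4 · (glucose − 100)/100
= 132 + 2.4 · (314 − 100)/100
= 132 + 5.1
= 137.1 mEq/L

137 mEq/L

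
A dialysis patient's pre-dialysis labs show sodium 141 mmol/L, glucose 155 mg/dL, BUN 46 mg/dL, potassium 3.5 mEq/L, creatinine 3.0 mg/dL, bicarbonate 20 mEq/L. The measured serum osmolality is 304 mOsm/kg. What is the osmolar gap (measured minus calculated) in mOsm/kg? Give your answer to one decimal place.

Calculated osmolality = 2·Na + glucose/18 + BUN/2.8
= 2·141 + 155/18 + 46/2.8
= 282 + 8.61 + 16.43
= 307.04 mOsm/kg ≈ 307.0 mOsm/kg
Osmolar gap = measured − calculated = 304 − 307.0 = -3.0 mOsm/kg

-3.0 mOsm/kg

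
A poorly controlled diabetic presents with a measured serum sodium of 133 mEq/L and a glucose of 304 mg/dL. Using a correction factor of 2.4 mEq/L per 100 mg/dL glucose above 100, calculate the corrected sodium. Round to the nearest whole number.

Corrected Na = measured Na + 2.4 · (glucose − 100)/100
= 133 + 2.4 · (304 − 100)/100
= 133 + 4.9
= 137.9 mEq/L

138 mEq/L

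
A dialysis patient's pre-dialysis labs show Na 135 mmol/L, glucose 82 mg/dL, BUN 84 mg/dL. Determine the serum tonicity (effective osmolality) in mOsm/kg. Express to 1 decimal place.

Effective osmolality excludes urea (freely permeant across cell membranes):
2·Na + glucose/18
= 2·135 + 82/18
= 270 + 4.56
= 274.56 mOsm/kg

274.6 mOsm/kg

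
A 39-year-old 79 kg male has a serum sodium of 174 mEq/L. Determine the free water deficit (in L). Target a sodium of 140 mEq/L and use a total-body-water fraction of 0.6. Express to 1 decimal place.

TBW = 0.6 · 79 = 47.4 L
Free water deficit = TBW · (Na/140 − 1)
= 47.4 · (174/140 − 1)
= 47.4 · 0.2429
= 11.51 L

11.5 L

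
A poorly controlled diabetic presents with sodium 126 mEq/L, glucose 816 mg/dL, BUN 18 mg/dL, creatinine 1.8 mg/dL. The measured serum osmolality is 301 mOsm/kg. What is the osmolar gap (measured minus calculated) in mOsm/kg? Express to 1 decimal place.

Calculated osmolality = 2·Na + glucose/18 + BUN/2.8
= 2·126 + 816/18 + 18/2.8
= 252 + 45.33 + 6.43
= 303.76 mOsm/kg ≈ 303.8 mOsm/kg
Osmolar gap = measured − calculated = 301 − 303.8 = -2.8 mOsm/kg

-2.8 mOsm/kg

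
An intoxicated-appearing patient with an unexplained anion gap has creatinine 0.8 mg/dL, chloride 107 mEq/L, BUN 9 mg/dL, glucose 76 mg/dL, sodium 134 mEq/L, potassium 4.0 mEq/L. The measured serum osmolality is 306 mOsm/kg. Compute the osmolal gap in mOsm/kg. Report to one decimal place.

Calculated osmolality = 2·Na + glucose/18 + BUN/2.8
= 2·134 + 76/18 + 9/2.8
= 268 + 4.22 + 3.21
= 275.43 mOsm/kg ≈ 275.4 mOsm/kg
Osmolar gap = measured − calculated = 306 − 275.4 = 30.6 mOsm/kg

30.6 mOsm/kg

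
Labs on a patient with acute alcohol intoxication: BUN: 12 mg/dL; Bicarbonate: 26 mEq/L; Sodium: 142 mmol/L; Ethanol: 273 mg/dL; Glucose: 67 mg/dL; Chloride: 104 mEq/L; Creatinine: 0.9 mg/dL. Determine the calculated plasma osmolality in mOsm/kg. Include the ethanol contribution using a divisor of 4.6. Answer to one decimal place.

351.4 mOsm/kg

Calculated osmolality = 2·Na + glucose/18 + BUN/2.8 + ethanol/4.6
= 2·142 + 67/18 + 12/2.8 + 273/4.6
= 284 + 3.72 + 4.29 + 59.35
= 351.36 mOsm/kg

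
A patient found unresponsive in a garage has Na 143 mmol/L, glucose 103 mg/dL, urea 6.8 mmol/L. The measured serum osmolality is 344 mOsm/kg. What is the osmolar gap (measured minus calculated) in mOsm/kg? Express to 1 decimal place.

45.5 mOsm/kg

Calculated osmolality = 2·Na + glucose/18 + urea
= 2·143 + 103/18 + 6.8
= 286 + 5.72 + 6.80
= 298.52 mOsm/kg ≈ 298.5 mOsm/kg
Osmolar gap = measured − calculated = 344 − 298.5 = 45.5 mOsm/kg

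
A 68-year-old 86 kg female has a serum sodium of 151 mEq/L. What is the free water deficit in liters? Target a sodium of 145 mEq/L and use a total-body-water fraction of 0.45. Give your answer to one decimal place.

1.6 L

TBW = 0.45 · 86 = 38.7 L
Free water deficit = TBW · (Na/145 − 1)
= 38.7 · (151/145 − 1)
= 38.7 · 0.0414
= 1.6 L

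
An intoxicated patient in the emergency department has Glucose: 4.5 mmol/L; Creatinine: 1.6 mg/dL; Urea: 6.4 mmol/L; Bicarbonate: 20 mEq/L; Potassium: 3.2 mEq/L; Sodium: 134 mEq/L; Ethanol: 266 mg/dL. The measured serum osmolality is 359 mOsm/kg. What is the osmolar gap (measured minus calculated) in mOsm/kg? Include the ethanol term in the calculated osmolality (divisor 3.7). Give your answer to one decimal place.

Calculated osmolality = 2·Na + glucose + urea + ethanol/3.7
= 2·134 + 4.5 + 6.4 + 266/3.7
= 268 + 4.50 + 6.40 + 71.89
= 350.79 mOsm/kg ≈ 350.8 mOsm/kg
Osmolar gap = measured − calculated = 359 − 350.8 = 8.2 mOsm/kg

8.2 mOsm/kg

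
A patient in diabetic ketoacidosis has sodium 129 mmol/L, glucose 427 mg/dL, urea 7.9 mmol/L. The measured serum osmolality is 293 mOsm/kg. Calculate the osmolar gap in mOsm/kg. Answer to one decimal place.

3.4 mOsm/kg

Calculated osmolality = 2·Na + glucose/18 + urea
= 2·129 + 427/18 + 7.9
= 258 + 23.72 + 7.90
= 289.62 mOsm/kg ≈ 289.6 mOsm/kg
Osmolar gap = measured − calculated = 293 − 289.6 = 3.4 mOsm/kg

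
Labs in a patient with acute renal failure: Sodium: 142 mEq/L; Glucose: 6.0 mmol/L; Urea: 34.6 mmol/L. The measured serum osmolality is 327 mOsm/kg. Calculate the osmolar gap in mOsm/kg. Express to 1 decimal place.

Calculated osmolality = 2·Na + glucose + urea
= 2·142 + 6 + 34.6
= 284 + 6 + 34.60
= 324.6 mOsm/kg ≈ 324.6 mOsm/kg
Osmolar gap = measured − calculated = 327 − 324.6 = 2.4 mOsm/kg

2.4 mOsm/kg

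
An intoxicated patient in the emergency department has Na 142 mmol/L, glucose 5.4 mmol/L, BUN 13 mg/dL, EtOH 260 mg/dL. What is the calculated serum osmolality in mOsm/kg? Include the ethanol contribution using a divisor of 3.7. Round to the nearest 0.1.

Calculated osmolality = 2·Na + glucose + BUN/2.8 + ethanol/3.7
= 2·142 + 5.4 + 13/2.8 + 260/3.7
= 284 + 5.40 + 4.64 + 70.27
= 364.31 mOsm/kg

364.3 mOsm/kg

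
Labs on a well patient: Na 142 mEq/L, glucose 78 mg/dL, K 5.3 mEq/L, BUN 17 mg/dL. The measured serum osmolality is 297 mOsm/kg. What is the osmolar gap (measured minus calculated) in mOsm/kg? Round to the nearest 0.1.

Calculated osmolality = 2·Na + glucose/18 + BUN/2.8
= 2·142 + 78/18 + 17/2.8
= 284 + 4.33 + 6.07
= 294.4 mOsm/kg ≈ 294.4 mOsm/kg
Osmolar gap = measured − calculated = 297 − 294.4 = 2.6 mOsm/kg

2.6 mOsm/kg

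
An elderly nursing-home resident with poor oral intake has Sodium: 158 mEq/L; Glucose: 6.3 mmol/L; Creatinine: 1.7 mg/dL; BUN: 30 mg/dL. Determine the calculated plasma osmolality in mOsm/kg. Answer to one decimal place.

333.0 mOsm/kg

Calculated osmolality = 2·Na + glucose + BUN/2.8
= 2·158 + 6.3 + 30/2.8
= 316 + 6.30 + 10.71
= 333.01 mOsm/kg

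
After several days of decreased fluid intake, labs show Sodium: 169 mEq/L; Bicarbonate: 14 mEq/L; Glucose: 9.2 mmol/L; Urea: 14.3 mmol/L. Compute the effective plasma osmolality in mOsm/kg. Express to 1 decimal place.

347.2 mOsm/kg

Effective osmolality excludes urea (freely permeant across cell membranes):
2·Na + glucose
= 2·169 + 9.2
= 338 + 9.2
= 347.2 mOsm/kg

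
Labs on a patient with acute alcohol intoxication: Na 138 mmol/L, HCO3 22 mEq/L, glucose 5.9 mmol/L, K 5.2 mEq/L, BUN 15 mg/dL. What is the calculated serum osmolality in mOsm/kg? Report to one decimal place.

287.3 mOsm/kg

Calculated osmolality = 2·Na + glucose + BUN/2.8
= 2·138 + 5.9 + 15/2.8
= 276 + 5.90 + 5.36
= 287.26 mOsm/kg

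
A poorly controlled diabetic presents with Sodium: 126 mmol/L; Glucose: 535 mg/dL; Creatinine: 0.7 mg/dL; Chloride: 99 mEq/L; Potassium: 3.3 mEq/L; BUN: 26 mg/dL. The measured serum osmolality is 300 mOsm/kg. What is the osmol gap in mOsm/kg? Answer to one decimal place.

9.0 mOsm/kg

Calculated osmolality = 2·Na + glucose/18 + BUN/2.8
= 2·126 + 535/18 + 26/2.8
= 252 + 29.72 + 9.29
= 291.01 mOsm/kg ≈ 291.0 mOsm/kg
Osmolar gap = measured − calculated = 300 − 291.0 = 9.0 mOsm/kg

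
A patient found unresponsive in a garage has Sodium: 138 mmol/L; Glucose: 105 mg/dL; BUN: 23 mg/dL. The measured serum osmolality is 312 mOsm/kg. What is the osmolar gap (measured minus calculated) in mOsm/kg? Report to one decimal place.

Calculated osmolality = 2·Na + glucose/18 + BUN/2.8
= 2·138 + 105/18 + 23/2.8
= 276 + 5.83 + 8.21
= 290.04 mOsm/kg ≈ 290.0 mOsm/kg
Osmolar gap = measured − calculated = 312 − 290.0 = 22.0 mOsm/kg

22.0 mOsm/kg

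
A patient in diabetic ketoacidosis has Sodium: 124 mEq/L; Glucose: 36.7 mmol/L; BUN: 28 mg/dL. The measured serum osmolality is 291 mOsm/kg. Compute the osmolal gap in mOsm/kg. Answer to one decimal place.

-3.7 mOsm/kg

Calculated osmolality = 2·Na + glucose + BUN/2.8
= 2·124 + 36.7 + 28/2.8
= 248 + 36.70 + 10
= 294.7 mOsm/kg ≈ 294.7 mOsm/kg
Osmolar gap = measured − calculated = 291 − 294.7 = -3.7 mOsm/kg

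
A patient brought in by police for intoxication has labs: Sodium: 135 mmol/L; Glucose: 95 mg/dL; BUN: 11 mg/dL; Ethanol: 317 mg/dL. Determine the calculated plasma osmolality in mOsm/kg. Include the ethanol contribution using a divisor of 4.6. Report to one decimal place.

Calculated osmolality = 2·Na + glucose/18 + BUN/2.8 + ethanol/4.6
= 2·135 + 95/18 + 11/2.8 + 317/4.6
= 270 + 5.28 + 3.93 + 68.91
= 348.12 mOsm/kg

348.1 mOsm/kg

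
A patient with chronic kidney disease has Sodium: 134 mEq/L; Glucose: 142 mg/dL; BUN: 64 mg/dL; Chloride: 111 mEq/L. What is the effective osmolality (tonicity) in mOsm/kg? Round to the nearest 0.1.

275.9 mOsm/kg

Effective osmolality excludes urea (freely permeant across cell membranes):
2·Na + glucose/18
= 2·134 + 142/18
= 268 + 7.89
= 275.89 mOsm/kg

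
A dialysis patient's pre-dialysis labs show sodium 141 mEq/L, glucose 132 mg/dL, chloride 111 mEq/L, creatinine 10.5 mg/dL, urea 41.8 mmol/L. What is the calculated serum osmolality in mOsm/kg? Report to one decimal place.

Calculated osmolality = 2·Na + glucose/18 + urea
= 2·141 + 132/18 + 41.8
= 282 + 7.33 + 41.80
= 331.13 mOsm/kg

331.1 mOsm/kg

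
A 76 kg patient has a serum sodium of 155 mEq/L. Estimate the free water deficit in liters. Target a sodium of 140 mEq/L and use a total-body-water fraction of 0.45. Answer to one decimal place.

3.7 L

TBW = 0.45 · 76 = 34.2 L
Free water deficit = TBW · (Na/140 − 1)
= 34.2 · (155/140 − 1)
= 34.2 · 0.1071
= 3.66 L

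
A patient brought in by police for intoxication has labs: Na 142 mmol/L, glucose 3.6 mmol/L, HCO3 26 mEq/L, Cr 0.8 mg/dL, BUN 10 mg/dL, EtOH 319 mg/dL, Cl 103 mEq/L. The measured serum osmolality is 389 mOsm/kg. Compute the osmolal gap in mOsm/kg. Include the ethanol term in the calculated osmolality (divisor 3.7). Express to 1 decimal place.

Calculated osmolality = 2·Na + glucose + BUN/2.8 + ethanol/3.7
= 2·142 + 3.6 + 10/2.8 + 319/3.7
= 284 + 3.60 + 3.57 + 86.22
= 377.39 mOsm/kg ≈ 377.4 mOsm/kg
Osmolar gap = measured − calculated = 389 − 377.4 = 11.6 mOsm/kg

11.6 mOsm/kg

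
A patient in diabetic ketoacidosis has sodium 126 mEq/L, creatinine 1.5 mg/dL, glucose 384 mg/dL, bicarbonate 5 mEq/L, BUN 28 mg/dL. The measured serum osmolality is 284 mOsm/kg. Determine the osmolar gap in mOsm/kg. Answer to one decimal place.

Calculated osmolality = 2·Na + glucose/18 + BUN/2.8
= 2·126 + 384/18 + 28/2.8
= 252 + 21.33 + 10
= 283.33 mOsm/kg ≈ 283.3 mOsm/kg
Osmolar gap = measured − calculated = 284 − 283.3 = 0.7 mOsm/kg

0.7 mOsm/kg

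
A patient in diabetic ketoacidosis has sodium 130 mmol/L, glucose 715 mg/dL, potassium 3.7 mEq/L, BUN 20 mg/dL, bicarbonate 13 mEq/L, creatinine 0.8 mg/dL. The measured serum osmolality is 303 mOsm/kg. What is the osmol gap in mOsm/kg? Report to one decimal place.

Calculated osmolality = 2·Na + glucose/18 + BUN/2.8
= 2·130 + 715/18 + 20/2.8
= 260 + 39.72 + 7.14
= 306.86 mOsm/kg ≈ 306.9 mOsm/kg
Osmolar gap = measured − calculated = 303 − 306.9 = -3.9 mOsm/kg

-3.9 mOsm/kg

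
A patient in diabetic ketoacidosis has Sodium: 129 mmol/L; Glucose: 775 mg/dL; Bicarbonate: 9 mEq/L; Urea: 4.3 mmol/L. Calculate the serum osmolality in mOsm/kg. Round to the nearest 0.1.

Calculated osmolality = 2·Na + glucose/18 + urea
= 2·129 + 775/18 + 4.3
= 258 + 43.06 + 4.30
= 305.36 mOsm/kg

305.4 mOsm/kg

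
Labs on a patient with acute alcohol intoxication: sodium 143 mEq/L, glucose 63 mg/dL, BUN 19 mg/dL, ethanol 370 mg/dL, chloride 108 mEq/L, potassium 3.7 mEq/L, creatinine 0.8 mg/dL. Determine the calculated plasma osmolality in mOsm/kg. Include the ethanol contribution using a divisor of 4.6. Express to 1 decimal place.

376.7 mOsm/kg

Calculated osmolality = 2·Na + glucose/18 + BUN/2.8 + ethanol/4.6
= 2·143 + 63/18 + 19/2.8 + 370/4.6
= 286 + 3.50 + 6.79 + 80.43
= 376.72 mOsm/kg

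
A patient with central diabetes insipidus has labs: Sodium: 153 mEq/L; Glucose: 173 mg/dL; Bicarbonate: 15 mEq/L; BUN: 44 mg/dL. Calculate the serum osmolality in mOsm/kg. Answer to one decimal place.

Calculated osmolality = 2·Na + glucose/18 + BUN/2.8
= 2·153 + 173/18 + 44/2.8
= 306 + 9.61 + 15.71
= 331.32 mOsm/kg

331.3 mOsm/kg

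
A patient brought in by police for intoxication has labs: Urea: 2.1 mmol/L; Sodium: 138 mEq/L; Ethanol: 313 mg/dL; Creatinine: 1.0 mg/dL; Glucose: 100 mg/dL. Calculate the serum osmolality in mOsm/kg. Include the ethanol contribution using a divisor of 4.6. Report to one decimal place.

351.7 mOsm/kg

Calculated osmolality = 2·Na + glucose/18 + urea + ethanol/4.6
= 2·138 + 100/18 + 2.1 + 313/4.6
= 276 + 5.56 + 2.10 + 68.04
= 351.7 mOsm/kg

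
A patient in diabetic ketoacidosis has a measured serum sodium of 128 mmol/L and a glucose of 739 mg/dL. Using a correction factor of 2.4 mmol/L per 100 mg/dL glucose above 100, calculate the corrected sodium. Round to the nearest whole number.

143 mmol/L

Corrected Na = measured Na + 2.4 · (glucose − 100)/100
= 128 + 2.4 · (739 − 100)/100
= 128 + 15.3
= 143.3 mmol/L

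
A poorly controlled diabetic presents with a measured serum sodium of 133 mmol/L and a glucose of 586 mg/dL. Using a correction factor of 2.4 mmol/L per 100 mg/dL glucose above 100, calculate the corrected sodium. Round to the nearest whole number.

Corrected Na = measured Na + 2.4 · (glucose − 100)/100
= 133 + 2.4 · (586 − 100)/100
= 133 + 11.7
= 144.7 mmol/L

145 mmol/L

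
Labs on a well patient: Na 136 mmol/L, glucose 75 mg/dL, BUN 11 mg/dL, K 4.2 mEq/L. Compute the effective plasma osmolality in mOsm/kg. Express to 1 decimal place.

276.2 mOsm/kg

Effective osmolality excludes urea (freely permeant across cell membranes):
2·Na + glucose/18
= 2·136 + 75/18
= 272 + 4.17
= 276.17 mOsm/kg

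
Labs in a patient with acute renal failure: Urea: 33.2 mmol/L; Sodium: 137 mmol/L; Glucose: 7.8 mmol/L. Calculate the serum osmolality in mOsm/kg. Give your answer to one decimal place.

315.0 mOsm/kg

Calculated osmolality = 2·Na + glucose + urea
= 2·137 + 7.8 + 33.2
= 274 + 7.80 + 33.20
= 315 mOsm/kg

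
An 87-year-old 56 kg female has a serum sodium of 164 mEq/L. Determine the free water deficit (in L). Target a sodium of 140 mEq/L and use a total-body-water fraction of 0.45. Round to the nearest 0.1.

TBW = 0.45 · 56 = 25.2 L
Free water deficit = TBW · (Na/140 − 1)
= 25.2 · (164/140 − 1)
= 25.2 · 0.1714
= 4.32 L

4.3 L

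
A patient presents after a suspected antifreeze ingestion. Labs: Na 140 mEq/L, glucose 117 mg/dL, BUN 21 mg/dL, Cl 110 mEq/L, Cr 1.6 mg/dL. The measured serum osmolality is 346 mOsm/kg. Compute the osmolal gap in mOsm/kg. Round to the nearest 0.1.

Calculated osmolality = 2·Na + glucose/18 + BUN/2.8
= 2·140 + 117/18 + 21/2.8
= 280 + 6.50 + 7.50
= 294 mOsm/kg ≈ 294.0 mOsm/kg
Osmolar gap = measured − calculated = 346 − 294.0 = 52.0 mOsm/kg

52.0 mOsm/kg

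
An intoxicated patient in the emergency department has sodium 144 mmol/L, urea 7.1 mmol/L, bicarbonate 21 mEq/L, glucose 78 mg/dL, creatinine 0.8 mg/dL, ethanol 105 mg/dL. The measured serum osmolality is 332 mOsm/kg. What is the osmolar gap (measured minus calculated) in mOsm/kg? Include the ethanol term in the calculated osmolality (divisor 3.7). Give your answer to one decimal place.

Calculated osmolality = 2·Na + glucose/18 + urea + ethanol/3.7
= 2·144 + 78/18 + 7.1 + 105/3.7
= 288 + 4.33 + 7.10 + 28.38
= 327.81 mOsm/kg ≈ 327.8 mOsm/kg
Osmolar gap = measured − calculated = 332 − 327.8 = 4.2 mOsm/kg

4.2 mOsm/kg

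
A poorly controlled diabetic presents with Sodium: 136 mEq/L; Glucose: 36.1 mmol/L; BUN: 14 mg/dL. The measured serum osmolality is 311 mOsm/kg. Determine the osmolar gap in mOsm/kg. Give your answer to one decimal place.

Calculated osmolality = 2·Na + glucose + BUN/2.8
= 2·136 + 36.1 + 14/2.8
= 272 + 36.10 + 5
= 313.1 mOsm/kg ≈ 313.1 mOsm/kg
Osmolar gap = measured − calculated = 311 − 313.1 = -2.1 mOsm/kg

-2.1 mOsm/kg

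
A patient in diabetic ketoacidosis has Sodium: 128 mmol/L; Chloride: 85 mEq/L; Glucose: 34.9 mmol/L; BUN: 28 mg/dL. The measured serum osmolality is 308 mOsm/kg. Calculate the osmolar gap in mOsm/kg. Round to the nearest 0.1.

Calculated osmolality = 2·Na + glucose + BUN/2.8
= 2·128 + 34.9 + 28/2.8
= 256 + 34.90 + 10
= 300.9 mOsm/kg ≈ 300.9 mOsm/kg
Osmolar gap = measured − calculated = 308 − 300.9 = 7.1 mOsm/kg

7.1 mOsm/kg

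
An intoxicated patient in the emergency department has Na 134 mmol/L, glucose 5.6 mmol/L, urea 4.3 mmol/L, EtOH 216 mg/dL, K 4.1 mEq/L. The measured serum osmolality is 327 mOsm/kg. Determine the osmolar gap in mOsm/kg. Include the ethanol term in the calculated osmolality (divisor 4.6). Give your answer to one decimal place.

Calculated osmolality = 2·Na + glucose + urea + ethanol/4.6
= 2·134 + 5.6 + 4.3 + 216/4.6
= 268 + 5.60 + 4.30 + 46.96
= 324.86 mOsm/kg ≈ 324.9 mOsm/kg
Osmolar gap = measured − calculated = 327 − 324.9 = 2.1 mOsm/kg

2.1 mOsm/kg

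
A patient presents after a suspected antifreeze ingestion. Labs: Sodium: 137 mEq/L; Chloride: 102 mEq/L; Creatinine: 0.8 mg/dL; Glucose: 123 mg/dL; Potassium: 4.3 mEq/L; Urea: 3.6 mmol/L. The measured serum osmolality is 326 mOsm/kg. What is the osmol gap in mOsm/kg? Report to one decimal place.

41.6 mOsm/kg

Calculated osmolality = 2·Na + glucose/18 + urea
= 2·137 + 123/18 + 3.6
= 274 + 6.83 + 3.60
= 284.43 mOsm/kg ≈ 284.4 mOsm/kg
Osmolar gap = measured − calculated = 326 − 284.4 = 41.6 mOsm/kg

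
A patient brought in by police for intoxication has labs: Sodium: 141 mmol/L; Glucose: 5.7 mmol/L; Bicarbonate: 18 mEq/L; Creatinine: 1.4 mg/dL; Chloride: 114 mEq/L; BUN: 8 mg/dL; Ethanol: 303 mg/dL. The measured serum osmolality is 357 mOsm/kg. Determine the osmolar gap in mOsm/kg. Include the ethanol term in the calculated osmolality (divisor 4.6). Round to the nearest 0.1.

Calculated osmolality = 2·Na + glucose + BUN/2.8 + ethanol/4.6
= 2·141 + 5.7 + 8/2.8 + 303/4.6
= 282 + 5.70 + 2.86 + 65.87
= 356.43 mOsm/kg ≈ 356.4 mOsm/kg
Osmolar gap = measured − calculated = 357 − 356.4 = 0.6 mOsm/kg

0.6 mOsm/kg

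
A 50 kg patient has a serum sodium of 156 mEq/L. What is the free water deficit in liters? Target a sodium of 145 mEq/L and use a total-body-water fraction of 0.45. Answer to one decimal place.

TBW = 0.45 · 50 = 22.5 L
Free water deficit = TBW · (Na/145 − 1)
= 22.5 · (156/145 − 1)
= 22.5 · 0.0759
= 1.71 L

1.7 L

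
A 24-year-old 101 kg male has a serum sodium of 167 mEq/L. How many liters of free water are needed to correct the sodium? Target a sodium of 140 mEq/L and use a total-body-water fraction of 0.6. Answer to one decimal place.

TBW = 0.6 · 101 = 60.6 L
Free water deficit = TBW · (Na/140 − 1)
= 60.6 · (167/140 − 1)
= 60.6 · 0.1929
= 11.69 L

11.7 L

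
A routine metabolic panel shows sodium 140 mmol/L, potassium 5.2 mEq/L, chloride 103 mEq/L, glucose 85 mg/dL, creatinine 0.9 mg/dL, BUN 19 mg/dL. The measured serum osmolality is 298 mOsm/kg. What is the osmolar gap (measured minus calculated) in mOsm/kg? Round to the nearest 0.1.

Calculated osmolality = 2·Na + glucose/18 + BUN/2.8
= 2·140 + 85/18 + 19/2.8
= 280 + 4.72 + 6.79
= 291.51 mOsm/kg ≈ 291.5 mOsm/kg
Osmolar gap = measured − calculated = 298 − 291.5 = 6.5 mOsm/kg

6.5 mOsm/kg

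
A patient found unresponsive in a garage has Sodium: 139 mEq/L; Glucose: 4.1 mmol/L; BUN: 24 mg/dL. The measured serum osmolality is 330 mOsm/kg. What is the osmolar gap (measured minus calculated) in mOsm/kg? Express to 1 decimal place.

39.3 mOsm/kg

Calculated osmolality = 2·Na + glucose + BUN/2.8
= 2·139 + 4.1 + 24/2.8
= 278 + 4.10 + 8.57
= 290.67 mOsm/kg ≈ 290.7 mOsm/kg
Osmolar gap = measured − calculated = 330 − 290.7 = 39.3 mOsm/kg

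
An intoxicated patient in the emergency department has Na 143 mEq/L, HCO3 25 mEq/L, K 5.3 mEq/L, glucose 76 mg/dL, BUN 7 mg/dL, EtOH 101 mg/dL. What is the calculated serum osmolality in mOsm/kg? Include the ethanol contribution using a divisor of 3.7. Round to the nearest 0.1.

320.0 mOsm/kg

Calculated osmolality = 2·Na + glucose/18 + BUN/2.8 + ethanol/3.7
= 2·143 + 76/18 + 7/2.8 + 101/3.7
= 286 + 4.22 + 2.50 + 27.30
= 320.02 mOsm/kg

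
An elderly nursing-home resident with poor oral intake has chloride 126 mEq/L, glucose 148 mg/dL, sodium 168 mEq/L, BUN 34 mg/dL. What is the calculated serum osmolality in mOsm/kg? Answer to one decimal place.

356.4 mOsm/kg

Calculated osmolality = 2·Na + glucose/18 + BUN/2.8
= 2·168 + 148/18 + 34/2.8
= 336 + 8.22 + 12.14
= 356.36 mOsm/kg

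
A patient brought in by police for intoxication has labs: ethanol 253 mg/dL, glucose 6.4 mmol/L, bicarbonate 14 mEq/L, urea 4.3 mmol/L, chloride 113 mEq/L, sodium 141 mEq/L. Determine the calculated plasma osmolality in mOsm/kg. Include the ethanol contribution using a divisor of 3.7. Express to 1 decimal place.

361.1 mOsm/kg

Calculated osmolality = 2·Na + glucose + urea + ethanol/3.7
= 2·141 + 6.4 + 4.3 + 253/3.7
= 282 + 6.40 + 4.30 + 68.38
= 361.08 mOsm/kg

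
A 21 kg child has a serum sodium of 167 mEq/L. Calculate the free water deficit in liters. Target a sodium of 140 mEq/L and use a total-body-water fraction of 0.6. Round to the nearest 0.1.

TBW = 0.6 · 21 = 12.6 L
Free water deficit = TBW · (Na/140 − 1)
= 12.6 · (167/140 − 1)
= 12.6 · 0.1929
= 2.43 L

2.4 L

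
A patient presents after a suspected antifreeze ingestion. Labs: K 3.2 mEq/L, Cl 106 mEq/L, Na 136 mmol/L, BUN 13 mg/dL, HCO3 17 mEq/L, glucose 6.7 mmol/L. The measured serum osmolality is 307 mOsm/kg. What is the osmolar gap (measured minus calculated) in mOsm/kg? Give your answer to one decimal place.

Calculated osmolality = 2·Na + glucose + BUN/2.8
= 2·136 + 6.7 + 13/2.8
= 272 + 6.70 + 4.64
= 283.34 mOsm/kg ≈ 283.3 mOsm/kg
Osmolar gap = measured − calculated = 307 − 283.3 = 23.7 mOsm/kg

23.7 mOsm/kg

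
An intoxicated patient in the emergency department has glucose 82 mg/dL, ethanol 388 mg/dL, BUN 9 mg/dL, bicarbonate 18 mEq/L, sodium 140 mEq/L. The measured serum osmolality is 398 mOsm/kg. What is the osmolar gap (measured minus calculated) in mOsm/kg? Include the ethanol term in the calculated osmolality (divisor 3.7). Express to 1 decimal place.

5.4 mOsm/kg

Calculated osmolality = 2·Na + glucose/18 + BUN/2.8 + ethanol/3.7
= 2·140 + 82/18 + 9/2.8 + 388/3.7
= 280 + 4.56 + 3.21 + 104.86
= 392.63 mOsm/kg ≈ 392.6 mOsm/kg
Osmolar gap = measured − calculated = 398 − 392.6 = 5.4 mOsm/kg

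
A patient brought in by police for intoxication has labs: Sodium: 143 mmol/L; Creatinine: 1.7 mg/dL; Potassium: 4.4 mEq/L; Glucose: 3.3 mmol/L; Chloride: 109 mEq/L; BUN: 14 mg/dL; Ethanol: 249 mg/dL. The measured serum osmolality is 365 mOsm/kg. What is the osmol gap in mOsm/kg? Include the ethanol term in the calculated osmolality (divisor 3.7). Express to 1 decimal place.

3.4 mOsm/kg

Calculated osmolality = 2·Na + glucose + BUN/2.8 + ethanol/3.7
= 2·143 + 3.3 + 14/2.8 + 249/3.7
= 286 + 3.30 + 5 + 67.30
= 361.6 mOsm/kg ≈ 361.6 mOsm/kg
Osmolar gap = measured − calculated = 365 − 361.6 = 3.4 mOsm/kg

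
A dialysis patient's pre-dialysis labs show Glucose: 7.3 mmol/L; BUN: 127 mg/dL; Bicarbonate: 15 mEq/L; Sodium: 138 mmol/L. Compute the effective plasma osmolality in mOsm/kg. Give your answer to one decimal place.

283.3 mOsm/kg

Effective osmolality excludes urea (freely permeant across cell membranes):
2·Na + glucose
= 2·138 + 7.3
= 276 + 7.3
= 283.3 mOsm/kg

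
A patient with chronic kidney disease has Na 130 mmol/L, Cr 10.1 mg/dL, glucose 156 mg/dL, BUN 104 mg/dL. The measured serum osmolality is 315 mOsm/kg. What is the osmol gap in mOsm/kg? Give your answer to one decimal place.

9.2 mOsm/kg

Calculated osmolality = 2·Na + glucose/18 + BUN/2.8
= 2·130 + 156/18 + 104/2.8
= 260 + 8.67 + 37.14
= 305.81 mOsm/kg ≈ 305.8 mOsm/kg
Osmolar gap = measured − calculated = 315 − 305.8 = 9.2 mOsm/kg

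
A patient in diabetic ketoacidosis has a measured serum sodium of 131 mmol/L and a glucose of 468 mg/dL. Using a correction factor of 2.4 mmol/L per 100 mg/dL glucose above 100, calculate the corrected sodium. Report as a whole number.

140 mmol/L

Corrected Na = measured Na + 2.4 · (glucose − 100)/100
= 131 + 2.4 · (468 − 100)/100
= 131 + 8.8
= 139.8 mmol/L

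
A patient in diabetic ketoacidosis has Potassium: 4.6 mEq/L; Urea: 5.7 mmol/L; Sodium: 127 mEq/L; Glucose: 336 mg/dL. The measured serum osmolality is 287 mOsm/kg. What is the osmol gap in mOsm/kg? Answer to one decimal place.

Calculated osmolality = 2·Na + glucose/18 + urea
= 2·127 + 336/18 + 5.7
= 254 + 18.67 + 5.70
= 278.37 mOsm/kg ≈ 278.4 mOsm/kg
Osmolar gap = measured − calculated = 287 − 278.4 = 8.6 mOsm/kg

8.6 mOsm/kg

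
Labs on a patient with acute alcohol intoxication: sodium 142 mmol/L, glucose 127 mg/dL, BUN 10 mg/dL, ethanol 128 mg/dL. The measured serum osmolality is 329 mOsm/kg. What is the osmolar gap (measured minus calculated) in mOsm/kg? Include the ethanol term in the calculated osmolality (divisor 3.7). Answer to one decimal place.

-0.2 mOsm/kg

Calculated osmolality = 2·Na + glucose/18 + BUN/2.8 + ethanol/3.7
= 2·142 + 127/18 + 10/2.8 + 128/3.7
= 284 + 7.06 + 3.57 + 34.59
= 329.22 mOsm/kg ≈ 329.2 mOsm/kg
Osmolar gap = measured − calculated = 329 − 329.2 = -0.2 mOsm/kg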